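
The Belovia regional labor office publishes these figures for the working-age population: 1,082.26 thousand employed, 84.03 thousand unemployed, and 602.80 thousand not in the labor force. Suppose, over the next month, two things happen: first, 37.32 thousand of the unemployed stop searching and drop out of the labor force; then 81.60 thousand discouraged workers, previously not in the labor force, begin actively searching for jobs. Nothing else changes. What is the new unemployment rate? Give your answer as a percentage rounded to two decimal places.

New unemployment rate ≈ 10.60%.

Initially, labor force = 1,082.26 + 84.03 = 1,166.29 thousand, so u = 84.03/1,166.29 = 7.20%.
After the first change, unemployed and labor force both fall by 37.32 → E = 1,082.26, U = 46.71, labor force = 1,128.97 thousand.
After the second change, unemployed and labor force both rise by 81.60 → E = 1,082.26, U = 128.31, labor force = 1,210.57 thousand.
New unemployment rate = 128.31 / 1,210.57 = 10.60%.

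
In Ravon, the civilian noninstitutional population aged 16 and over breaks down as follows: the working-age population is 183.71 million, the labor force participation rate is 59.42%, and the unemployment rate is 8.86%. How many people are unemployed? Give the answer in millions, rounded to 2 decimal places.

About 9.67 million are unemployed.

Labor force = 0.5942 × 183.71 = 109.16 million.
Unemployed = 0.0886 × 109.16 ≈ 9.67 million.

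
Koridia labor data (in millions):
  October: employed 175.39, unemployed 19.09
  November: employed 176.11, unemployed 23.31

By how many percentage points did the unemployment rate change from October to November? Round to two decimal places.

October: labor force = 175.39 + 19.09 = 194.48; u = 19.09/194.48 = 9.82%.
November: labor force = 176.11 + 23.31 = 199.42; u = 23.31/199.42 = 11.69%.
Change = 11.69% − 9.82% = +1.87 pp.

The unemployment rate changed by +1.87 percentage points.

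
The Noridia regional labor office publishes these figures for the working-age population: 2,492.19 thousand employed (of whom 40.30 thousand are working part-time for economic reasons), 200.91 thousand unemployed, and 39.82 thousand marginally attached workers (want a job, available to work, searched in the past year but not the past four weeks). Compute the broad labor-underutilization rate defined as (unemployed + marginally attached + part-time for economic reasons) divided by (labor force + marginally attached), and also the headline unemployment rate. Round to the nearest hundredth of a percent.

Labor force = 2,492.19 + 200.91 = 2,693.10 thousand.
Numerator = 200.91 + 39.82 + 40.30 = 281.03 thousand.
Denominator = 2,693.10 + 39.82 = 2,732.92 thousand.
Broad rate = 281.03 / 2,732.92 = 10.28%.
Headline unemployment rate = 200.91 / 2,693.10 = 7.46%.

Broad underutilization rate ≈ 10.28%; headline unemployment rate ≈ 7.46%.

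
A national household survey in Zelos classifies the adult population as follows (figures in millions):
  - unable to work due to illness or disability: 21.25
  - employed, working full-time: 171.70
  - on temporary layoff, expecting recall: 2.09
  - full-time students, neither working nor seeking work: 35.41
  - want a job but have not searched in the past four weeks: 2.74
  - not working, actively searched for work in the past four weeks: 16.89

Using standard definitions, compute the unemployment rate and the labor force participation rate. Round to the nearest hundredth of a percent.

Unemployment rate ≈ 9.95%; labor force participation rate ≈ 76.25%.

Employed = 171.70 million.
Unemployed = 2.09 + 16.89 = 18.98 million (jobless and actively searching, or on temporary layoff).
Labor force = 171.70 + 18.98 = 190.68 million.
Not in labor force = 21.25 + 35.41 + 2.74 = 59.40 million (those not working and not actively searching are outside the labor force — including those who want a job but have given up searching).
Civilian working-age population = 190.68 + 59.40 = 250.08 million.
Unemployment rate = 18.98 / 190.68 = 9.95%.
Labor force participation rate = 190.68 / 250.08 = 76.25%.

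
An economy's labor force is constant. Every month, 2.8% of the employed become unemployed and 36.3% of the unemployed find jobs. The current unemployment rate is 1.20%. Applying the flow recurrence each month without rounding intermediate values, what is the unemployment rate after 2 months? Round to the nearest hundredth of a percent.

Unemployment rate after two months ≈ 4.95%.

With a fixed labor force, u_{t+1} = u_t + s·(1−u_t) − f·u_t = u_t·(1−s−f) + s.
Here 1−s−f = 0.609 and s = 0.028.
u_1 = 0.012000 × 0.609 + 0.028 = 0.035308.
u_2 = 0.035308 × 0.609 + 0.028 = 0.049503.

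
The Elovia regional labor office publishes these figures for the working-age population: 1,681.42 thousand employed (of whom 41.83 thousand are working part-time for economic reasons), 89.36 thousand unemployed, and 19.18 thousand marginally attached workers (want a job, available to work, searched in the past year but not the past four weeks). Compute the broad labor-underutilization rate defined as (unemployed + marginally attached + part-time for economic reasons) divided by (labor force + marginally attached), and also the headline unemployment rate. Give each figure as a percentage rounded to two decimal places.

Labor force = 1,681.42 + 89.36 = 1,770.78 thousand.
Numerator = 89.36 + 19.18 + 41.83 = 150.37 thousand.
Denominator = 1,770.78 + 19.18 = 1,789.96 thousand.
Broad rate = 150.37 / 1,789.96 = 8.40%.
Headline unemployment rate = 89.36 / 1,770.78 = 5.05%.

Broad underutilization rate ≈ 8.40%; headline unemployment rate ≈ 5.05%.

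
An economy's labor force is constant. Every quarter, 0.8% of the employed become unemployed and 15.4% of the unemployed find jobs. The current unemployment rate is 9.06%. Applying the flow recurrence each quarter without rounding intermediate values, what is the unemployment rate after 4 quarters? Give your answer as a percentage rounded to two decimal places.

Unemployment rate after four quarters ≈ 6.97%.

With a fixed labor force, u_{t+1} = u_t + s·(1−u_t) − f·u_t = u_t·(1−s−f) + s.
Here 1−s−f = 0.838 and s = 0.008.
u_1 = 0.090600 × 0.838 + 0.008 = 0.083923.
u_2 = 0.083923 × 0.838 + 0.008 = 0.078327.
u_3 = 0.078327 × 0.838 + 0.008 = 0.073638.
u_4 = 0.073638 × 0.838 + 0.008 = 0.069709.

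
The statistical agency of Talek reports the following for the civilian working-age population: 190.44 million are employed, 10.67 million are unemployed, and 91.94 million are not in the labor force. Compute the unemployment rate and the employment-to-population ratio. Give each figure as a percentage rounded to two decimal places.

Labor force = employed + unemployed = 190.44 + 10.67 = 201.11 million.
Working-age population = 201.11 + 91.94 = 293.05 million.
Unemployment rate = 10.67 / 201.11 = 5.31%.
Employment-population ratio = 190.44 / 293.05 = 64.99%.

Unemployment rate ≈ 5.31%; employment-population ratio ≈ 64.99%.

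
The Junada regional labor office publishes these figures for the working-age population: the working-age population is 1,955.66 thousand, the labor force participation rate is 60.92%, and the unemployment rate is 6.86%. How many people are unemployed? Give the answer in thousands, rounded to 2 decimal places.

Labor force = 0.6092 × 1,955.66 = 1,191.39 thousand.
Unemployed = 0.0686 × 1,191.39 ≈ 81.73 thousand.

About 81.73 thousand are unemployed.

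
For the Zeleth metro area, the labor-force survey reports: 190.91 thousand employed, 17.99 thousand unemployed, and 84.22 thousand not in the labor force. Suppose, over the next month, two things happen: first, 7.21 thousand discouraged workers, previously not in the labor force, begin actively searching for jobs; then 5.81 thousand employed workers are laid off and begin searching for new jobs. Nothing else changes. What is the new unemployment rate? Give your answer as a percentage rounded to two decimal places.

Initially, labor force = 190.91 + 17.99 = 208.90 thousand, so u = 17.99/208.90 = 8.61%.
After the first change, unemployed and labor force both rise by 7.21 → E = 190.91, U = 25.20, labor force = 216.11 thousand.
After the second change, employed falls and unemployed rises by 5.81; labor force unchanged → E = 185.10, U = 31.01, labor force = 216.11 thousand.
New unemployment rate = 31.01 / 216.11 = 14.35%.

New unemployment rate ≈ 14.35%.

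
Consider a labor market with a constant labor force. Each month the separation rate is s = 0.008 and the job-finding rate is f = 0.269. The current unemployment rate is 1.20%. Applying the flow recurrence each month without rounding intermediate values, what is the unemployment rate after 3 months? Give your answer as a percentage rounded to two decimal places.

Unemployment rate after three months ≈ 2.25%.

With a fixed labor force, u_{t+1} = u_t + s·(1−u_t) − f·u_t = u_t·(1−s−f) + s.
Here 1−s−f = 0.723 and s = 0.008.
u_1 = 0.012000 × 0.723 + 0.008 = 0.016676.
u_2 = 0.016676 × 0.723 + 0.008 = 0.020057.
u_3 = 0.020057 × 0.723 + 0.008 = 0.022501.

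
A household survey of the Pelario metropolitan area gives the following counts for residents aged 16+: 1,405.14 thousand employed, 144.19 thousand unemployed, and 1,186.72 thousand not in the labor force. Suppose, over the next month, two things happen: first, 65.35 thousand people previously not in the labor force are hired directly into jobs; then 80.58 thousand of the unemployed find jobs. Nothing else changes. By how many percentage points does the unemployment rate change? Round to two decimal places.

Initially, labor force = 1,405.14 + 144.19 = 1,549.33 thousand, so u = 144.19/1,549.33 = 9.31%.
After the first change, employed and labor force both rise by 65.35; unemployed unchanged → E = 1,470.49, U = 144.19, labor force = 1,614.68 thousand.
After the second change, unemployed falls and employed rises by 80.58; labor force unchanged → E = 1,551.07, U = 63.61, labor force = 1,614.68 thousand.
New unemployment rate = 63.61 / 1,614.68 = 3.94%.
Change = 3.94% − 9.31% = −5.37 percentage points.

The unemployment rate changes by −5.37 percentage points.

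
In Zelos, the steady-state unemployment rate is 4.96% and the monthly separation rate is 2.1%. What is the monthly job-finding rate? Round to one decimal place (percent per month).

Job-finding rate ≈ 40.2% per month.

From u* = s/(s+f): f = s·(1−u)/u.
f = 2.1 × (1 − 0.0496) / 0.0496 = 1.9958 / 0.0496 ≈ 40.2% per month.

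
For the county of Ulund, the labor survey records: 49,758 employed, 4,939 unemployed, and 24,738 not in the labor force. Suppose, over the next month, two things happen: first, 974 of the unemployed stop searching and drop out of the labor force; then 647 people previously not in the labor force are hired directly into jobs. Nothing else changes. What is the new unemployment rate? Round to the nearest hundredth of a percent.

Initially, labor force = 49,758 + 4,939 = 54,697, so u = 4,939/54,697 = 9.03%.
After the first change, unemployed and labor force both fall by 974 → E = 49,758, U = 3,965, labor force = 53,723.
After the second change, employed and labor force both rise by 647; unemployed unchanged → E = 50,405, U = 3,965, labor force = 54,370.
New unemployment rate = 3,965 / 54,370 = 7.29%.

New unemployment rate ≈ 7.29%.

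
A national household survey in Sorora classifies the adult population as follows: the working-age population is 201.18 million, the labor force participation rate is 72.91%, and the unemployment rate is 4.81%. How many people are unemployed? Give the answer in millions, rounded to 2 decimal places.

About 7.06 million are unemployed.

Labor force = 0.7291 × 201.18 = 146.68 million.
Unemployed = 0.0481 × 146.68 ≈ 7.06 million.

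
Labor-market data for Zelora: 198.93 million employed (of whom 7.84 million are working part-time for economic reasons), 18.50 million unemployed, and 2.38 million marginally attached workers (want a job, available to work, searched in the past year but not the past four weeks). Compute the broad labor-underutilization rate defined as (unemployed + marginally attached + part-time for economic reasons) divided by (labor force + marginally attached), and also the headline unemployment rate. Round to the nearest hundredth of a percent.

Broad underutilization rate ≈ 13.07%; headline unemployment rate ≈ 8.51%.

Labor force = 198.93 + 18.50 = 217.43 million.
Numerator = 18.50 + 2.38 + 7.84 = 28.72 million.
Denominator = 217.43 + 2.38 = 219.81 million.
Broad rate = 28.72 / 219.81 = 13.07%.
Headline unemployment rate = 18.50 / 217.43 = 8.51%.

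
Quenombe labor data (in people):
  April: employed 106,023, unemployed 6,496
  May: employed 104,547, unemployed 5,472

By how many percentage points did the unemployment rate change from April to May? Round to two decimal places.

The unemployment rate changed by −0.80 percentage points.

April: labor force = 106,023 + 6,496 = 112,519; u = 6,496/112,519 = 5.77%.
May: labor force = 104,547 + 5,472 = 110,019; u = 5,472/110,019 = 4.97%.
Change = 4.97% − 5.77% = −0.80 pp.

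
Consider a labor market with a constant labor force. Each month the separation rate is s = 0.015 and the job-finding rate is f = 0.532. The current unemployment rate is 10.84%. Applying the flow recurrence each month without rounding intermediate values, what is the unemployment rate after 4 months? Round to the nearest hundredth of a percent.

With a fixed labor force, u_{t+1} = u_t + s·(1−u_t) − f·u_t = u_t·(1−s−f) + s.
Here 1−s−f = 0.453 and s = 0.015.
u_1 = 0.108400 × 0.453 + 0.015 = 0.064105.
u_2 = 0.064105 × 0.453 + 0.015 = 0.044040.
u_3 = 0.044040 × 0.453 + 0.015 = 0.034950.
u_4 = 0.034950 × 0.453 + 0.015 = 0.030832.

Unemployment rate after four months ≈ 3.08%.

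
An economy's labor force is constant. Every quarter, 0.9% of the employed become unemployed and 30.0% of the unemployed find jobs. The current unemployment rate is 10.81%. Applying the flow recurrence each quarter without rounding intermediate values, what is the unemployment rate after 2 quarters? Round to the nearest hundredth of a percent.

With a fixed labor force, u_{t+1} = u_t + s·(1−u_t) − f·u_t = u_t·(1−s−f) + s.
Here 1−s−f = 0.691 and s = 0.009.
u_1 = 0.108100 × 0.691 + 0.009 = 0.083697.
u_2 = 0.083697 × 0.691 + 0.009 = 0.066835.

Unemployment rate after two quarters ≈ 6.68%.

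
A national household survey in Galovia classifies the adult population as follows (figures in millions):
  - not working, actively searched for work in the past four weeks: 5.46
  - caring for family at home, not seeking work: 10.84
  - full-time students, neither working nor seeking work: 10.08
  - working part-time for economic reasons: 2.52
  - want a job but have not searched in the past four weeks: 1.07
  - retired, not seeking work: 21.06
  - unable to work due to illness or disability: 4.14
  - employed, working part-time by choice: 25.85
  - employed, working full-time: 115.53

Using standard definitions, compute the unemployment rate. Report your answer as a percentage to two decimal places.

Unemployment rate ≈ 3.66%.

Employed = 2.52 + 25.85 + 115.53 = 143.90 million (anyone who worked, including part-time for economic reasons, counts as employed).
Unemployed = 5.46 million.
Labor force = 143.90 + 5.46 = 149.36 million.
Unemployment rate = 5.46 / 149.36 = 3.66%.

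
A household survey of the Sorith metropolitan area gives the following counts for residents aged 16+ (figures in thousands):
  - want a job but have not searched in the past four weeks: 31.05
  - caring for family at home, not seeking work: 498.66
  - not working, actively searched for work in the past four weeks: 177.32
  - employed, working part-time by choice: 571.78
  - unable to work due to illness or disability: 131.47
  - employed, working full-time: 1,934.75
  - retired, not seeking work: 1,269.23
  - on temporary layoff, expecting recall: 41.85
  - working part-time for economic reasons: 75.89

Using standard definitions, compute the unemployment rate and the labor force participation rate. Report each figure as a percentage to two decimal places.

Employed = 571.78 + 1,934.75 + 75.89 = 2,582.42 thousand (anyone who worked, including part-time for economic reasons, counts as employed).
Unemployed = 177.32 + 41.85 = 219.17 thousand (jobless and actively searching, or on temporary layoff).
Labor force = 2,582.42 + 219.17 = 2,801.59 thousand.
Not in labor force = 31.05 + 498.66 + 131.47 + 1,269.23 = 1,930.41 thousand (those not working and not actively searching are outside the labor force — including those who want a job but have given up searching).
Civilian working-age population = 2,801.59 + 1,930.41 = 4,732.00 thousand.
Unemployment rate = 219.17 / 2,801.59 = 7.82%.
Labor force participation rate = 2,801.59 / 4,732.00 = 59.21%.

Unemployment rate ≈ 7.82%; labor force participation rate ≈ 59.21%.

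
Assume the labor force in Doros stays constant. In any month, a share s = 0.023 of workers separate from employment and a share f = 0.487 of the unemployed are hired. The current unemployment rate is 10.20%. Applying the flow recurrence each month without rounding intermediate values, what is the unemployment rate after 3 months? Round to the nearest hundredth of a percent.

Unemployment rate after three months ≈ 5.18%.

With a fixed labor force, u_{t+1} = u_t + s·(1−u_t) − f·u_t = u_t·(1−s−f) + s.
Here 1−s−f = 0.490 and s = 0.023.
u_1 = 0.102000 × 0.490 + 0.023 = 0.072980.
u_2 = 0.072980 × 0.490 + 0.023 = 0.058760.
u_3 = 0.058760 × 0.490 + 0.023 = 0.051792.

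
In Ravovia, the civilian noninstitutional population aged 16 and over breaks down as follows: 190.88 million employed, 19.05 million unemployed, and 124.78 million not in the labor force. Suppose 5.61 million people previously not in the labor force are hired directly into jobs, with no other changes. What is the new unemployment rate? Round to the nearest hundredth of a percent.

New unemployment rate ≈ 8.84%.

Initially, labor force = 190.88 + 19.05 = 209.93 million, so u = 19.05/209.93 = 9.07%.
After the change, employed and labor force both rise by 5.61; unemployed unchanged → E = 196.49, U = 19.05, labor force = 215.54 million.
New unemployment rate = 19.05 / 215.54 = 8.84%.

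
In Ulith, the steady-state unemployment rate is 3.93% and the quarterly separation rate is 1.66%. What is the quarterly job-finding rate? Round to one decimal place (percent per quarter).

Job-finding rate ≈ 40.6% per quarter.

From u* = s/(s+f): f = s·(1−u)/u.
f = 1.66 × (1 − 0.0393) / 0.0393 = 1.5948 / 0.0393 ≈ 40.6% per quarter.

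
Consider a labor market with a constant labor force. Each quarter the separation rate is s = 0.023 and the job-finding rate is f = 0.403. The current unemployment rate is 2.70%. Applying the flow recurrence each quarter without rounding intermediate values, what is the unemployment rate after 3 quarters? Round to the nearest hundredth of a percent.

With a fixed labor force, u_{t+1} = u_t + s·(1−u_t) − f·u_t = u_t·(1−s−f) + s.
Here 1−s−f = 0.574 and s = 0.023.
u_1 = 0.027000 × 0.574 + 0.023 = 0.038498.
u_2 = 0.038498 × 0.574 + 0.023 = 0.045098.
u_3 = 0.045098 × 0.574 + 0.023 = 0.048886.

Unemployment rate after three quarters ≈ 4.89%.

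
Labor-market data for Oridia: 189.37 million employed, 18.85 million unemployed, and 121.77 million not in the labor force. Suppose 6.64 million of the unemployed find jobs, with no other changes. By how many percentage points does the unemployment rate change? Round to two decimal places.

The unemployment rate changes by −3.19 percentage points.

Initially, labor force = 189.37 + 18.85 = 208.22 million, so u = 18.85/208.22 = 9.05%.
After the change, unemployed falls and employed rises by 6.64; labor force unchanged → E = 196.01, U = 12.21, labor force = 208.22 million.
New unemployment rate = 12.21 / 208.22 = 5.86%.
Change = 5.86% − 9.05% = −3.19 percentage points.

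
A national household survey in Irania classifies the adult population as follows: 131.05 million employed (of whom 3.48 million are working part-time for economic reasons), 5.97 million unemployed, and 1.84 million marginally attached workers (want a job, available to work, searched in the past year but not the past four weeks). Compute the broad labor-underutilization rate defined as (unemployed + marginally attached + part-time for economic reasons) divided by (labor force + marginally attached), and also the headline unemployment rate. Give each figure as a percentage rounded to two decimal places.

Broad underutilization rate ≈ 8.13%; headline unemployment rate ≈ 4.36%.

Labor force = 131.05 + 5.97 = 137.02 million.
Numerator = 5.97 + 1.84 + 3.48 = 11.29 million.
Denominator = 137.02 + 1.84 = 138.86 million.
Broad rate = 11.29 / 138.86 = 8.13%.
Headline unemployment rate = 5.97 / 137.02 = 4.36%.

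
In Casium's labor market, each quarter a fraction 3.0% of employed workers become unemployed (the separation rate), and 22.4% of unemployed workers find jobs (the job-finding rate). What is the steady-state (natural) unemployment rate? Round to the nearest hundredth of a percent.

At steady state the flows balance: s·E = f·U, so U/(E+U) = s/(s+f).
u* = 3.0 / (3.0 + 22.4) = 3.0 / 25.40 = 11.81%.

Steady-state unemployment rate ≈ 11.81%.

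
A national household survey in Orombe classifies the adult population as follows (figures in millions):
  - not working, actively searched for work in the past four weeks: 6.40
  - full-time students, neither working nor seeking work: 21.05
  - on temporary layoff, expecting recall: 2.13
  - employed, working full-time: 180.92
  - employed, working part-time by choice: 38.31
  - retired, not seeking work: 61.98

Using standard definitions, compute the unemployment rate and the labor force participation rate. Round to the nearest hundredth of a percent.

Unemployment rate ≈ 3.75%; labor force participation rate ≈ 73.28%.

Employed = 180.92 + 38.31 = 219.23 million.
Unemployed = 6.40 + 2.13 = 8.53 million (jobless and actively searching, or on temporary layoff).
Labor force = 219.23 + 8.53 = 227.76 million.
Not in labor force = 21.05 + 61.98 = 83.03 million (those not working and not actively searching are outside the labor force).
Civilian working-age population = 227.76 + 83.03 = 310.79 million.
Unemployment rate = 8.53 / 227.76 = 3.75%.
Labor force participation rate = 227.76 / 310.79 = 73.28%.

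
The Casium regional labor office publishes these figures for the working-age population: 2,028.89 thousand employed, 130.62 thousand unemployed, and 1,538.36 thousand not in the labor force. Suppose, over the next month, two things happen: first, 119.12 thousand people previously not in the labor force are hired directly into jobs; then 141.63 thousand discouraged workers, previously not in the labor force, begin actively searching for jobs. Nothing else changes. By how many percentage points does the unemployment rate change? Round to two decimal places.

The unemployment rate changes by +5.20 percentage points.

Initially, labor force = 2,028.89 + 130.62 = 2,159.51 thousand, so u = 130.62/2,159.51 = 6.05%.
After the first change, employed and labor force both rise by 119.12; unemployed unchanged → E = 2,148.01, U = 130.62, labor force = 2,278.63 thousand.
After the second change, unemployed and labor force both rise by 141.63 → E = 2,148.01, U = 272.25, labor force = 2,420.26 thousand.
New unemployment rate = 272.25 / 2,420.26 = 11.25%.
Change = 11.25% − 6.05% = +5.20 percentage points.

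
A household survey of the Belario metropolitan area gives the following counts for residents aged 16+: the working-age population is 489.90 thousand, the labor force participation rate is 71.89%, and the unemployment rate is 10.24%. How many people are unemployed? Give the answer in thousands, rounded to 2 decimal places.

Labor force = 0.7189 × 489.90 = 352.19 thousand.
Unemployed = 0.1024 × 352.19 ≈ 36.06 thousand.

About 36.06 thousand are unemployed.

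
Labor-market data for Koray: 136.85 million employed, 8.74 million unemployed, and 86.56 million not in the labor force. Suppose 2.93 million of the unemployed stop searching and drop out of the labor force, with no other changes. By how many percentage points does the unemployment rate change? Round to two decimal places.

Initially, labor force = 136.85 + 8.74 = 145.59 million, so u = 8.74/145.59 = 6.00%.
After the change, unemployed and labor force both fall by 2.93 → E = 136.85, U = 5.81, labor force = 142.66 million.
New unemployment rate = 5.81 / 142.66 = 4.07%.
Change = 4.07% − 6.00% = −1.93 percentage points.

The unemployment rate changes by −1.93 percentage points.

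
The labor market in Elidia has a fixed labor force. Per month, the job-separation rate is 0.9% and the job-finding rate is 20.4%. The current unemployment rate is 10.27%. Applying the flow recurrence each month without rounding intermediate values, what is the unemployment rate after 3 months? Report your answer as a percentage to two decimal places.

Unemployment rate after three months ≈ 7.17%.

With a fixed labor force, u_{t+1} = u_t + s·(1−u_t) − f·u_t = u_t·(1−s−f) + s.
Here 1−s−f = 0.787 and s = 0.009.
u_1 = 0.102700 × 0.787 + 0.009 = 0.089825.
u_2 = 0.089825 × 0.787 + 0.009 = 0.079692.
u_3 = 0.079692 × 0.787 + 0.009 = 0.071718.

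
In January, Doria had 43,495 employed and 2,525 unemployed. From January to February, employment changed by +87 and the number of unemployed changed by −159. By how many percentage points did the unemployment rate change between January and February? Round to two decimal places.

January: labor force = 43,495 + 2,525 = 46,020; u = 2,525/46,020 = 5.49%.
February: labor force = 43,582 + 2,366 = 45,948; u = 2,366/45,948 = 5.15%.
Change = 5.15% − 5.49% = −0.34 pp.

The unemployment rate changed by −0.34 percentage points.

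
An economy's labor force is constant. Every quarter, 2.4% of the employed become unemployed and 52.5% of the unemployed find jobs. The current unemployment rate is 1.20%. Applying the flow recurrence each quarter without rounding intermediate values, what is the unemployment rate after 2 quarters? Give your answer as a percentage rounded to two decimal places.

Unemployment rate after two quarters ≈ 3.73%.

With a fixed labor force, u_{t+1} = u_t + s·(1−u_t) − f·u_t = u_t·(1−s−f) + s.
Here 1−s−f = 0.451 and s = 0.024.
u_1 = 0.012000 × 0.451 + 0.024 = 0.029412.
u_2 = 0.029412 × 0.451 + 0.024 = 0.037265.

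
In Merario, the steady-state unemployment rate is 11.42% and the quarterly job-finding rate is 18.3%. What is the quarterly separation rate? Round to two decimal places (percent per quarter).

From u* = s/(s+f): s = u·f/(1−u).
s = 0.1142 × 18.3 / (1 − 0.1142) = 2.0899 / 0.8858 ≈ 2.36% per quarter.

Separation rate ≈ 2.36% per quarter.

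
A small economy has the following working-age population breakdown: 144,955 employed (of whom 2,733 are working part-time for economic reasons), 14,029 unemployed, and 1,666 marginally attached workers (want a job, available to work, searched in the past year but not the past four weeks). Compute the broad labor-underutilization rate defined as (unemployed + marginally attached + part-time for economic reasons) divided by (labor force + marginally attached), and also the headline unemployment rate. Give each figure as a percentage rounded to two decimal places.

Labor force = 144,955 + 14,029 = 158,984.
Numerator = 14,029 + 1,666 + 2,733 = 18,428.
Denominator = 158,984 + 1,666 = 160,650.
Broad rate = 18,428 / 160,650 = 11.47%.
Headline unemployment rate = 14,029 / 158,984 = 8.82%.

Broad underutilization rate ≈ 11.47%; headline unemployment rate ≈ 8.82%.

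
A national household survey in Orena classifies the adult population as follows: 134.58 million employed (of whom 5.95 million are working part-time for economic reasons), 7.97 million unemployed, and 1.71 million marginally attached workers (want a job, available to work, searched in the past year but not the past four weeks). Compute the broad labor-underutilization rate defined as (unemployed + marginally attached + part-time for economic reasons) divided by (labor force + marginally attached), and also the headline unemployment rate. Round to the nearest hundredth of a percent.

Labor force = 134.58 + 7.97 = 142.55 million.
Numerator = 7.97 + 1.71 + 5.95 = 15.63 million.
Denominator = 142.55 + 1.71 = 144.26 million.
Broad rate = 15.63 / 144.26 = 10.83%.
Headline unemployment rate = 7.97 / 142.55 = 5.59%.

Broad underutilization rate ≈ 10.83%; headline unemployment rate ≈ 5.59%.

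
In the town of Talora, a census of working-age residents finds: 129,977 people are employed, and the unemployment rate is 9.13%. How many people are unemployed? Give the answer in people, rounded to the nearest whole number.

Let U be the number unemployed. The labor force is E + U, and U/(E+U) = 0.0913.
So U = 0.0913 × 129,977 / (1 − 0.0913) = 11866.90 / 0.9087 ≈ 13,059.

About 13,059 are unemployed.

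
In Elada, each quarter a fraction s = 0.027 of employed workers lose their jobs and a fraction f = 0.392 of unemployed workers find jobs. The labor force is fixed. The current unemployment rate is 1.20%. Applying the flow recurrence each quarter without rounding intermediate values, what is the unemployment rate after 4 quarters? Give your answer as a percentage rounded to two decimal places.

Unemployment rate after four quarters ≈ 5.85%.

With a fixed labor force, u_{t+1} = u_t + s·(1−u_t) − f·u_t = u_t·(1−s−f) + s.
Here 1−s−f = 0.581 and s = 0.027.
u_1 = 0.012000 × 0.581 + 0.027 = 0.033972.
u_2 = 0.033972 × 0.581 + 0.027 = 0.046738.
u_3 = 0.046738 × 0.581 + 0.027 = 0.054155.
u_4 = 0.054155 × 0.581 + 0.027 = 0.058464.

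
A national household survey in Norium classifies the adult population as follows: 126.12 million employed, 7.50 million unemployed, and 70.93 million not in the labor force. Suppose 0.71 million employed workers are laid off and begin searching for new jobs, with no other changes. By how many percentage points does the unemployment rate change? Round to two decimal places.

The unemployment rate changes by +0.53 percentage points.

Initially, labor force = 126.12 + 7.50 = 133.62 million, so u = 7.50/133.62 = 5.61%.
After the change, employed falls and unemployed rises by 0.71; labor force unchanged → E = 125.41, U = 8.21, labor force = 133.62 million.
New unemployment rate = 8.21 / 133.62 = 6.14%.
Change = 6.14% − 5.61% = +0.53 percentage points.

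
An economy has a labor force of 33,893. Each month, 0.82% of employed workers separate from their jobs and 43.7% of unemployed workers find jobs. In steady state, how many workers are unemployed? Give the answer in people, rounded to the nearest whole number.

Steady-state unemployment rate u* = s/(s+f) = 0.82/(0.82+43.7) = 0.018419.
Unemployed = u* × labor force = 0.018419 × 33,893 ≈ 624.

About 624 are unemployed in steady state.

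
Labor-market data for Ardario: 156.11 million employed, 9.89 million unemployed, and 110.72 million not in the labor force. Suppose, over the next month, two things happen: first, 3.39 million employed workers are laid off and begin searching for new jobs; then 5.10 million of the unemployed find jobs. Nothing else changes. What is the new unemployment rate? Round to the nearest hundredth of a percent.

Initially, labor force = 156.11 + 9.89 = 166.00 million, so u = 9.89/166.00 = 5.96%.
After the first change, employed falls and unemployed rises by 3.39; labor force unchanged → E = 152.72, U = 13.28, labor force = 166.00 million.
After the second change, unemployed falls and employed rises by 5.10; labor force unchanged → E = 157.82, U = 8.18, labor force = 166.00 million.
New unemployment rate = 8.18 / 166.00 = 4.93%.

New unemployment rate ≈ 4.93%.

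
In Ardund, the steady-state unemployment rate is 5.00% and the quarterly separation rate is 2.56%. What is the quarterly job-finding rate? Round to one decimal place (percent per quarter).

Job-finding rate ≈ 48.6% per quarter.

From u* = s/(s+f): f = s·(1−u)/u.
f = 2.56 × (1 − 0.0500) / 0.0500 = 2.4320 / 0.0500 ≈ 48.6% per quarter.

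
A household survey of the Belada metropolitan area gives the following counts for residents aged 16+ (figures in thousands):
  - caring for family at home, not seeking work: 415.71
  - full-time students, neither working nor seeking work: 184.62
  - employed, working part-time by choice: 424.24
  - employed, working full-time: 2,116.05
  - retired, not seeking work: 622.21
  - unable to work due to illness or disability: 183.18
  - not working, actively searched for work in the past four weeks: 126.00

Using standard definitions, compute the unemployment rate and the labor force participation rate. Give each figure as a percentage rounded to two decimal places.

Employed = 424.24 + 2,116.05 = 2,540.29 thousand.
Unemployed = 126.00 thousand.
Labor force = 2,540.29 + 126.00 = 2,666.29 thousand.
Not in labor force = 415.71 + 184.62 + 622.21 + 183.18 = 1,405.72 thousand (those not working and not actively searching are outside the labor force).
Civilian working-age population = 2,666.29 + 1,405.72 = 4,072.01 thousand.
Unemployment rate = 126.00 / 2,666.29 = 4.73%.
Labor force participation rate = 2,666.29 / 4,072.01 = 65.48%.

Unemployment rate ≈ 4.73%; labor force participation rate ≈ 65.48%.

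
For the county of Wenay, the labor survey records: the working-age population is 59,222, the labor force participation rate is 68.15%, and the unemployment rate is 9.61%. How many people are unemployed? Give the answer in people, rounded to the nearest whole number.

Labor force = 0.6815 × 59,222 = 40,360.
Unemployed = 0.0961 × 40,360 ≈ 3,879.

About 3,879 are unemployed.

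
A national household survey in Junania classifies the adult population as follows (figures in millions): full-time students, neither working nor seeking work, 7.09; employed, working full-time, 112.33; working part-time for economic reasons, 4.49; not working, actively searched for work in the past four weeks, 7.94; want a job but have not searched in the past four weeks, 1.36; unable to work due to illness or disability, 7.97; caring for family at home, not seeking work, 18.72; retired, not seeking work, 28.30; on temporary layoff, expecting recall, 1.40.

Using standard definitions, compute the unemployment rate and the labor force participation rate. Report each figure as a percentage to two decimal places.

Employed = 112.33 + 4.49 = 116.82 million (anyone who worked, including part-time for economic reasons, counts as employed).
Unemployed = 7.94 + 1.40 = 9.34 million (jobless and actively searching, or on temporary layoff).
Labor force = 116.82 + 9.34 = 126.16 million.
Not in labor force = 7.09 + 1.36 + 7.97 + 18.72 + 28.30 = 63.44 million (those not working and not actively searching are outside the labor force — including those who want a job but have given up searching).
Civilian working-age population = 126.16 + 63.44 = 189.60 million.
Unemployment rate = 9.34 / 126.16 = 7.40%.
Labor force participation rate = 126.16 / 189.60 = 66.54%.

Unemployment rate ≈ 7.40%; labor force participation rate ≈ 66.54%.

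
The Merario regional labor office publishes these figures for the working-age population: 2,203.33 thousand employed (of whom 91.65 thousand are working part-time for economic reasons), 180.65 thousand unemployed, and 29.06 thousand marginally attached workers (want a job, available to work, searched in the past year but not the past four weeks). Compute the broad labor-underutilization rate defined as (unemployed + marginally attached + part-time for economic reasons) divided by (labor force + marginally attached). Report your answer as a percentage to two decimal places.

Broad underutilization rate ≈ 12.49%.

Labor force = 2,203.33 + 180.65 = 2,383.98 thousand.
Numerator = 180.65 + 29.06 + 91.65 = 301.36 thousand.
Denominator = 2,383.98 + 29.06 = 2,413.04 thousand.
Broad rate = 301.36 / 2,413.04 = 12.49%.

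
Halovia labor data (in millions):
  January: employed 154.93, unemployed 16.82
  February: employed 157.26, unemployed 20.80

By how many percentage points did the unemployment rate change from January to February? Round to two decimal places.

The unemployment rate changed by +1.89 percentage points.

January: labor force = 154.93 + 16.82 = 171.75; u = 16.82/171.75 = 9.79%.
February: labor force = 157.26 + 20.80 = 178.06; u = 20.80/178.06 = 11.68%.
Change = 11.68% − 9.79% = +1.89 pp.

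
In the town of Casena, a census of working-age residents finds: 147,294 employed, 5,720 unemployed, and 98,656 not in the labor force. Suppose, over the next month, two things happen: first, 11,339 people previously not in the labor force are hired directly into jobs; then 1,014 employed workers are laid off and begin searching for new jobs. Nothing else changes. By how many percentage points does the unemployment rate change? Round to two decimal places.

Initially, labor force = 147,294 + 5,720 = 153,014, so u = 5,720/153,014 = 3.74%.
After the first change, employed and labor force both rise by 11,339; unemployed unchanged → E = 158,633, U = 5,720, labor force = 164,353.
After the second change, employed falls and unemployed rises by 1,014; labor force unchanged → E = 157,619, U = 6,734, labor force = 164,353.
New unemployment rate = 6,734 / 164,353 = 4.10%.
Change = 4.10% − 3.74% = +0.36 percentage points.

The unemployment rate changes by +0.36 percentage points.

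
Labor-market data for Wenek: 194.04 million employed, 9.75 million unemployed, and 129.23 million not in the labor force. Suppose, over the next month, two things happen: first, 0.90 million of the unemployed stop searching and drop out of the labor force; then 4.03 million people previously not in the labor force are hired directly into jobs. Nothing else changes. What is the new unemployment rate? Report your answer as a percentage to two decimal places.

New unemployment rate ≈ 4.28%.

Initially, labor force = 194.04 + 9.75 = 203.79 million, so u = 9.75/203.79 = 4.78%.
After the first change, unemployed and labor force both fall by 0.90 → E = 194.04, U = 8.85, labor force = 202.89 million.
After the second change, employed and labor force both rise by 4.03; unemployed unchanged → E = 198.07, U = 8.85, labor force = 206.92 million.
New unemployment rate = 8.85 / 206.92 = 4.28%.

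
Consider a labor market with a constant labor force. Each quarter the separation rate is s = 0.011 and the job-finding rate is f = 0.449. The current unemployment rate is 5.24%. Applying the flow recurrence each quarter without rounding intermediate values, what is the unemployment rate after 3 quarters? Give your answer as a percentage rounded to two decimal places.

Unemployment rate after three quarters ≈ 2.84%.

With a fixed labor force, u_{t+1} = u_t + s·(1−u_t) − f·u_t = u_t·(1−s−f) + s.
Here 1−s−f = 0.540 and s = 0.011.
u_1 = 0.052400 × 0.540 + 0.011 = 0.039296.
u_2 = 0.039296 × 0.540 + 0.011 = 0.032220.
u_3 = 0.032220 × 0.540 + 0.011 = 0.028399.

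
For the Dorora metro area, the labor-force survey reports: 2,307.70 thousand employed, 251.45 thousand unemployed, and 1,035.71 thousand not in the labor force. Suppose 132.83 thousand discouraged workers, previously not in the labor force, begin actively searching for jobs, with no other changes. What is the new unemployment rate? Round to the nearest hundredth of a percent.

Initially, labor force = 2,307.70 + 251.45 = 2,559.15 thousand, so u = 251.45/2,559.15 = 9.83%.
After the change, unemployed and labor force both rise by 132.83 → E = 2,307.70, U = 384.28, labor force = 2,691.98 thousand.
New unemployment rate = 384.28 / 2,691.98 = 14.27%.

New unemployment rate ≈ 14.27%.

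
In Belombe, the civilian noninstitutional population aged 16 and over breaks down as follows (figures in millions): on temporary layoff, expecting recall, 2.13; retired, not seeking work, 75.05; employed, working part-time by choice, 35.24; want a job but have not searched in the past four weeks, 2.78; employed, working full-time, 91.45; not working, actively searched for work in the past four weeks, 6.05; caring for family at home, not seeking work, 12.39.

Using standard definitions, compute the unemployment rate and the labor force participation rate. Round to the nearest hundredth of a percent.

Employed = 35.24 + 91.45 = 126.69 million.
Unemployed = 2.13 + 6.05 = 8.18 million (jobless and actively searching, or on temporary layoff).
Labor force = 126.69 + 8.18 = 134.87 million.
Not in labor force = 75.05 + 2.78 + 12.39 = 90.22 million (those not working and not actively searching are outside the labor force — including those who want a job but have given up searching).
Civilian working-age population = 134.87 + 90.22 = 225.09 million.
Unemployment rate = 8.18 / 134.87 = 6.07%.
Labor force participation rate = 134.87 / 225.09 = 59.92%.

Unemployment rate ≈ 6.07%; labor force participation rate ≈ 59.92%.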